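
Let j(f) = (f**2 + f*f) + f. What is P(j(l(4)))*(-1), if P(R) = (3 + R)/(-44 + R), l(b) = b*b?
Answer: -531/484 ≈ -1.0971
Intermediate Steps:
l(b) = b**2
j(f) = f + 2*f**2 (j(f) = (f**2 + f**2) + f = 2*f**2 + f = f + 2*f**2)
P(R) = (3 + R)/(-44 + R)
P(j(l(4)))*(-1) = ((3 + 4**2*(1 + 2*4**2))/(-44 + 4**2*(1 + 2*4**2)))*(-1) = ((3 + 16*(1 + 2*16))/(-44 + 16*(1 + 2*16)))*(-1) = ((3 + 16*(1 + 32))/(-44 + 16*(1 + 32)))*(-1) = ((3 + 16*33)/(-44 + 16*33))*(-1) = ((3 + 528)/(-44 + 528))*(-1) = (531/484)*(-1) = -531/484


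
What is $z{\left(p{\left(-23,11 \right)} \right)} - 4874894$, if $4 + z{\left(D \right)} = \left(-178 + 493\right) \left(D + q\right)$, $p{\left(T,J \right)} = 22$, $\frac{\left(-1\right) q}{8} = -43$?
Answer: $-4759608$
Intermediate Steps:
$q = 344$ ($q = \left(-8\right) \left(-43\right) = 344$)
$z{\left(D \right)} = 108356 + 315 D$ ($z{\left(D \right)} = -4 + \left(-178 + 493\right) \left(D + 344\right) = -4 + 315 \left(344 + D\right) = -4 + \left(108360 + 315 D\right) = 108356 + 315 D$)
$z{\left(p{\left(-23,11 \right)} \right)} - 4874894 = \left(108356 + 315 \cdot 22\right) - 4874894 = \left(108356 + 6930\right) - 4874894 = 115286 - 4874894 = -4759608$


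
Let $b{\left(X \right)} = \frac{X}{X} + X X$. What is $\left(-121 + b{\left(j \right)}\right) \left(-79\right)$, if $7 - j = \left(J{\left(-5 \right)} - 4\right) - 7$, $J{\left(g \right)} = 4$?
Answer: $-6004$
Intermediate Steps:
$j = 14$ ($j = 7 - \left(\left(4 - 4\right) - 7\right) = 7 - \left(0 - 7\right) = 7 - -7 = 7 + 7 = 14$)
$b{\left(X \right)} = 1 + X^{2}$
$\left(-121 + b{\left(j \right)}\right) \left(-79\right) = \left(-121 + \left(1 + 14^{2}\right)\right) \left(-79\right) = \left(-121 + \left(1 + 196\right)\right) \left(-79\right) = \left(-121 + 197\right) \left(-79\right) = 76 \left(-79\right) = -6004$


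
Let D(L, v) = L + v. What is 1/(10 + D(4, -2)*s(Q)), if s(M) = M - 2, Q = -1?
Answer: 1/4 ≈ 0.25000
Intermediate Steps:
s(M) = -2 + M
1/(10 + D(4, -2)*s(Q)) = 1/(10 + (4 - 2)*(-2 - 1)) = 1/(10 + 2*(-3)) = 1/(10 - 6) = 1/4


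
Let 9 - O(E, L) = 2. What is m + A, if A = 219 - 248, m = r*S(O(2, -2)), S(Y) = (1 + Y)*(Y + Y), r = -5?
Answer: -589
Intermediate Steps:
O(E, L) = 7 (O(E, L) = 9 - 1*2 = 9 - 2 = 7)
S(Y) = 2*Y*(1 + Y) (S(Y) = (1 + Y)*(2*Y) = 2*Y*(1 + Y))
m = -560 (m = -10*7*(1 + 7) = -10*7*8 = -5*112 = -560)
A = -29
m + A = -560 - 29 = -589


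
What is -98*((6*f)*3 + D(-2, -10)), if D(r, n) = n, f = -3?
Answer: 6272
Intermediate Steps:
-98*((6*f)*3 + D(-2, -10)) = -98*((6*(-3))*3 - 10) = -98*(-18*3 - 10) = -98*(-54 - 10) = -98*(-64) = 6272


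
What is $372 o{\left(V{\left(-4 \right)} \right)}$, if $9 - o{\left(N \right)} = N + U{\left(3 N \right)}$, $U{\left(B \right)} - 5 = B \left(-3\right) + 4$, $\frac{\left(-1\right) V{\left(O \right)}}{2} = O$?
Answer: $23808$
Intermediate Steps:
$V{\left(O \right)} = - 2 O$
$U{\left(B \right)} = 9 - 3 B$ ($U{\left(B \right)} = 5 + \left(B \left(-3\right) + 4\right) = 5 - \left(-4 + 3 B\right) = 9 - 3 B$)
$o{\left(N \right)} = 8 N$ ($o{\left(N \right)} = 9 - \left(N - \left(-9 + 3 \cdot 3 N\right)\right) = 9 - \left(N - \left(-9 + 9 N\right)\right) = 9 - \left(9 - 8 N\right) = 9 + \left(-9 + 8 N\right) = 8 N$)
$372 o{\left(V{\left(-4 \right)} \right)} = 372 \cdot 8 \left(\left(-2\right) \left(-4\right)\right) = 372 \cdot 8 \cdot 8 = 372 \cdot 64 = 23808$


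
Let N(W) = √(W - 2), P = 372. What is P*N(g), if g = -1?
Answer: 372*I*√3 ≈ 644.32*I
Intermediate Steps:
N(W) = √(-2 + W)
P*N(g) = 372*√(-2 - 1) = 372*√(-3) = 372*(I*√3) = 372*I*√3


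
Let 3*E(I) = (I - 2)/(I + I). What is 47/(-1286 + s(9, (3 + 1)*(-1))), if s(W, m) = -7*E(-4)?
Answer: -188/5151 ≈ -0.036498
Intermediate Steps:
E(I) = (-2 + I)/(6*I) (E(I) = ((I - 2)/(I + I))/3 = ((-2 + I)/((2*I)))/3 = ((-2 + I)*(1/(2*I)))/3 = ((-2 + I)/(2*I))/3 = (-2 + I)/(6*I))
s(W, m) = -7/4 (s(W, m) = -7*(-2 - 4)/(6*(-4)) = -7*(-1)*(-6)/(6*4) = -7*¼ = -7/4)
47/(-1286 + s(9, (3 + 1)*(-1))) = 47/(-1286 - 7/4) = 47/(-5151/4) = 47*(-4/5151) = -188/5151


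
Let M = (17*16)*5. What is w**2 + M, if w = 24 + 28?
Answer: 4064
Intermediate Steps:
w = 52
M = 1360 (M = 272*5 = 1360)
w**2 + M = 52**2 + 1360 = 2704 + 1360 = 4064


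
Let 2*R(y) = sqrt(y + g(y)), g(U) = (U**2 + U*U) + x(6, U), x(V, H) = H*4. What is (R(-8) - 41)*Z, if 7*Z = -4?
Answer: 164/7 - 4*sqrt(22)/7 ≈ 20.748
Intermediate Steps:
Z = -4/7 (Z = (1/7)*(-4) = -4/7 ≈ -0.57143)
x(V, H) = 4*H
g(U) = 2*U**2 + 4*U (g(U) = (U**2 + U*U) + 4*U = (U**2 + U**2) + 4*U = 2*U**2 + 4*U)
R(y) = sqrt(y + 2*y*(2 + y))/2
(R(-8) - 41)*Z = (sqrt(-8*(5 + 2*(-8)))/2 - 41)*(-4/7) = (sqrt(-8*(5 - 16))/2 - 41)*(-4/7) = (sqrt(-8*(-11))/2 - 41)*(-4/7) = (sqrt(88)/2 - 41)*(-4/7) = ((2*sqrt(22))/2 - 41)*(-4/7) = (sqrt(22) - 41)*(-4/7) = (-41 + sqrt(22))*(-4/7) = 164/7 - 4*sqrt(22)/7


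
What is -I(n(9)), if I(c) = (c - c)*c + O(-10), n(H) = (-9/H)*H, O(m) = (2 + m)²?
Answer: -64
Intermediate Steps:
n(H) = -9
I(c) = 64 (I(c) = (c - c)*c + (2 - 10)² = 0*c + (-8)² = 0 + 64 = 64)
-I(n(9)) = -1*64 = -64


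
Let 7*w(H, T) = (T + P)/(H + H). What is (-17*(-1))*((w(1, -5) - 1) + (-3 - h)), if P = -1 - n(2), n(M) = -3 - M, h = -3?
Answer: -255/14 ≈ -18.214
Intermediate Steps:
P = 4 (P = -1 - (-3 - 1*2) = -1 - (-3 - 2) = -1 - 1*(-5) = -1 + 5 = 4)
w(H, T) = (4 + T)/(14*H) (w(H, T) = ((T + 4)/(H + H))/7 = ((4 + T)/((2*H)))/7 = ((4 + T)*(1/(2*H)))/7 = ((4 + T)/(2*H))/7 = (4 + T)/(14*H))
(-17*(-1))*((w(1, -5) - 1) + (-3 - h)) = (-17*(-1))*(((1/14)*(4 - 5)/1 - 1) + (-3 - 1*(-3))) = 17*(((1/14)*1*(-1) - 1) + (-3 + 3)) = 17*((-1/14 - 1) + 0) = 17*(-15/14 + 0) = 17*(-15/14) = -255/14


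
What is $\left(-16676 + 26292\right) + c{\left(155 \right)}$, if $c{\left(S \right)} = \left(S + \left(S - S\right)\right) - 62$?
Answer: $9709$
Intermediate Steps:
$c{\left(S \right)} = -62 + S$ ($c{\left(S \right)} = \left(S + 0\right) - 62 = S - 62 = -62 + S$)
$\left(-16676 + 26292\right) + c{\left(155 \right)} = \left(-16676 + 26292\right) + \left(-62 + 155\right) = 9616 + 93 = 9709$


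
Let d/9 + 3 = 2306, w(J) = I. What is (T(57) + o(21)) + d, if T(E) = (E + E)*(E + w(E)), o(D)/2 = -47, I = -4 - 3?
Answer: 26333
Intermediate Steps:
I = -7
o(D) = -94 (o(D) = 2*(-47) = -94)
w(J) = -7
T(E) = 2*E*(-7 + E) (T(E) = (E + E)*(E - 7) = (2*E)*(-7 + E) = 2*E*(-7 + E))
d = 20727 (d = -27 + 9*2306 = -27 + 20754 = 20727)
(T(57) + o(21)) + d = (2*57*(-7 + 57) - 94) + 20727 = (2*57*50 - 94) + 20727 = (5700 - 94) + 20727 = 5606 + 20727 = 26333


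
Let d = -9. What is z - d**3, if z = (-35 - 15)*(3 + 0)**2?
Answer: 279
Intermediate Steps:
z = -450 (z = -50*3**2 = -50*9 = -450)
z - d**3 = -450 - 1*(-9)**3 = -450 - 1*(-729) = -450 + 729 = 279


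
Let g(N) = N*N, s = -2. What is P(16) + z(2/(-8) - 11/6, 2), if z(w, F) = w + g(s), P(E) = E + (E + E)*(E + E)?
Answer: 12503/12 ≈ 1041.9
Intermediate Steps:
g(N) = N²
P(E) = E + 4*E² (P(E) = E + (2*E)*(2*E) = E + 4*E²)
z(w, F) = 4 + w (z(w, F) = w + (-2)² = w + 4 = 4 + w)
P(16) + z(2/(-8) - 11/6, 2) = 16*(1 + 4*16) + (4 + (2/(-8) - 11/6)) = 16*(1 + 64) + (4 + (2*(-⅛) - 11*⅙)) = 16*65 + (4 + (-¼ - 11/6)) = 1040 + (4 - 25/12) = 1040 + 23/12 = 12503/12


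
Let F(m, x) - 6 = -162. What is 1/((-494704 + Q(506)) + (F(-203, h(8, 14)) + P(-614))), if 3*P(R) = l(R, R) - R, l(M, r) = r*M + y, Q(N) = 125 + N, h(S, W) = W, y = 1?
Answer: -3/1105076 ≈ -2.7147e-6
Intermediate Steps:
F(m, x) = -156 (F(m, x) = 6 - 162 = -156)
l(M, r) = 1 + M*r (l(M, r) = r*M + 1 = M*r + 1 = 1 + M*r)
P(R) = 1/3 - R/3 + R**2/3 (P(R) = ((1 + R*R) - R)/3 = ((1 + R**2) - R)/3 = (1 + R**2 - R)/3 = 1/3 - R/3 + R**2/3)
1/((-494704 + Q(506)) + (F(-203, h(8, 14)) + P(-614))) = 1/((-494704 + (125 + 506)) + (-156 + (1/3 - 1/3*(-614) + (1/3)*(-614)**2))) = 1/((-494704 + 631) + (-156 + (1/3 + 614/3 + (1/3)*376996))) = 1/(-494073 + (-156 + (1/3 + 614/3 + 376996/3))) = 1/(-494073 + (-156 + 377611/3)) = 1/(-494073 + 377143/3) = 1/(-1105076/3) = -3/1105076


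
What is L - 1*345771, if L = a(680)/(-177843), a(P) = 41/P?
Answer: -41815207328081/120933240 ≈ -3.4577e+5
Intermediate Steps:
L = -41/120933240 (L = (41/680)/(-177843) = (41*(1/680))*(-1/177843) = (41/680)*(-1/177843) = -41/120933240 ≈ -3.3903e-7)
L - 1*345771 = -41/120933240 - 1*345771 = -41/120933240 - 345771 = -41815207328081/120933240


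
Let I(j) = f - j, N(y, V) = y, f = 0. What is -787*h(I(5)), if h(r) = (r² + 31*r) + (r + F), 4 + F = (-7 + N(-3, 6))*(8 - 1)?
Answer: 164483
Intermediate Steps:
F = -74 (F = -4 + (-7 - 3)*(8 - 1) = -4 - 10*7 = -4 - 70 = -74)
I(j) = -j (I(j) = 0 - j = -j)
h(r) = -74 + r² + 32*r (h(r) = (r² + 31*r) + (r - 74) = (r² + 31*r) + (-74 + r) = -74 + r² + 32*r)
-787*h(I(5)) = -787*(-74 + (-1*5)² + 32*(-1*5)) = -787*(-74 + (-5)² + 32*(-5)) = -787*(-74 + 25 - 160) = -787*(-209) = 164483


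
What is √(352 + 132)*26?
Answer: 572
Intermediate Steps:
√(352 + 132)*26 = √484*26 = 22*26 = 572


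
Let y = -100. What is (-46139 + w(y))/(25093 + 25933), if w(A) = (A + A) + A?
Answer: -46439/51026 ≈ -0.91010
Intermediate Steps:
w(A) = 3*A (w(A) = 2*A + A = 3*A)
(-46139 + w(y))/(25093 + 25933) = (-46139 + 3*(-100))/(25093 + 25933) = (-46139 - 300)/51026 = -46439*1/51026 = -46439/51026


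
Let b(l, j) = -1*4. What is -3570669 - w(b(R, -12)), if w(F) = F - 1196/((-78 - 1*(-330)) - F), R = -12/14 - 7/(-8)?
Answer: -228522261/64 ≈ -3.5707e+6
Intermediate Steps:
R = 1/56 (R = -12*1/14 - 7*(-1/8) = -6/7 + 7/8 = 1/56 ≈ 0.017857)
b(l, j) = -4
w(F) = F - 1196/(252 - F) (w(F) = F - 1196/((-78 + 330) - F) = F - 1196/(252 - F))
-3570669 - w(b(R, -12)) = -3570669 - (1196 + (-4)**2 - 252*(-4))/(-252 - 4) = -3570669 - (1196 + 16 + 1008)/(-256) = -3570669 - (-1)*2220/256 = -3570669 - 1*(-555/64) = -3570669 + 555/64 = -228522261/64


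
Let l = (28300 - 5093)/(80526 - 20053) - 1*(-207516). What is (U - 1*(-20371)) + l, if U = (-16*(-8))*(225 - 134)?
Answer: 14485423262/60473 ≈ 2.3954e+5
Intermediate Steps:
U = 11648 (U = 128*91 = 11648)
l = 12549138275/60473 (l = 23207/60473 + 207516 = 12549138275/60473 ≈ 2.0752e+5)
(U - 1*(-20371)) + l = (11648 - 1*(-20371)) + 12549138275/60473 = (11648 + 20371) + 12549138275/60473 = 32019 + 12549138275/60473 = 14485423262/60473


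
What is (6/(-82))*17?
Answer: -51/41 ≈ -1.2439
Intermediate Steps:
(6/(-82))*17 = (6*(-1/82))*17 = -3/41*17 = -51/41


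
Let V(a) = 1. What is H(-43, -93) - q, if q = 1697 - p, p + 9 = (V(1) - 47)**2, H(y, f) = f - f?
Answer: 410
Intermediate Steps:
H(y, f) = 0
p = 2107 (p = -9 + (1 - 47)**2 = -9 + (-46)**2 = -9 + 2116 = 2107)
q = -410 (q = 1697 - 1*2107 = 1697 - 2107 = -410)
H(-43, -93) - q = 0 - 1*(-410) = 0 + 410 = 410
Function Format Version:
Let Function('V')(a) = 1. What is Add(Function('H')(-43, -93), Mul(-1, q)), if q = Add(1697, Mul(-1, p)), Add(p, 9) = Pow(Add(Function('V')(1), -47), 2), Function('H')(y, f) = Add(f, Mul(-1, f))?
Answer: 410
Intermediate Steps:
Function('H')(y, f) = 0
p = 2107 (p = Add(-9, Pow(Add(1, -47), 2)) = Add(-9, Pow(-46, 2)) = Add(-9, 2116) = 2107)
q = -410 (q = Add(1697, Mul(-1, 2107)) = Add(1697, -2107) = -410)
Add(Function('H')(-43, -93), Mul(-1, q)) = Add(0, Mul(-1, -410)) = Add(0, 410) = 410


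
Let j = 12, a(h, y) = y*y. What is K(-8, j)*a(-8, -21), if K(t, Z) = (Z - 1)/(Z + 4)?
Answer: 4851/16 ≈ 303.19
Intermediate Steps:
a(h, y) = y²
K(t, Z) = (-1 + Z)/(4 + Z)
K(-8, j)*a(-8, -21) = ((-1 + 12)/(4 + 12))*(-21)² = (11/16)*441 = 4851/16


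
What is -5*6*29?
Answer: -870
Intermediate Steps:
-5*6*29 = -30*29 = -870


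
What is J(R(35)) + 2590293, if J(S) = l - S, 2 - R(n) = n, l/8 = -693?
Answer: 2584782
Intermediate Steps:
l = -5544 (l = 8*(-693) = -5544)
R(n) = 2 - n
J(S) = -5544 - S
J(R(35)) + 2590293 = (-5544 - (2 - 1*35)) + 2590293 = (-5544 - (2 - 35)) + 2590293 = (-5544 - 1*(-33)) + 2590293 = (-5544 + 33) + 2590293 = -5511 + 2590293 = 2584782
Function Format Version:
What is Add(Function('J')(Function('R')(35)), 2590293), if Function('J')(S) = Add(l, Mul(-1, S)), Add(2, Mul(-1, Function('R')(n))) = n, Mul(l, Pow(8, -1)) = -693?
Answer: 2584782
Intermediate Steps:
l = -5544 (l = Mul(8, -693) = -5544)
Function('R')(n) = Add(2, Mul(-1, n))
Function('J')(S) = Add(-5544, Mul(-1, S))
Add(Function('J')(Function('R')(35)), 2590293) = Add(Add(-5544, Mul(-1, Add(2, Mul(-1, 35)))), 2590293) = Add(Add(-5544, Mul(-1, Add(2, -35))), 2590293) = Add(Add(-5544, Mul(-1, -33)), 2590293) = Add(Add(-5544, 33), 2590293) = Add(-5511, 2590293) = 2584782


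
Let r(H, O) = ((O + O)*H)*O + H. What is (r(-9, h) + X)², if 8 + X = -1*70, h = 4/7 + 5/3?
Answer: 75359761/2401 ≈ 31387.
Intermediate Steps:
h = 47/21 (h = 4*(⅐) + 5*(⅓) = 4/7 + 5/3 = 47/21 ≈ 2.2381)
r(H, O) = H + 2*H*O² (r(H, O) = ((2*O)*H)*O + H = (2*H*O)*O + H = 2*H*O² + H = H + 2*H*O²)
X = -78 (X = -8 - 1*70 = -8 - 70 = -78)
(r(-9, h) + X)² = (-9*(1 + 2*(47/21)²) - 78)² = (-9*(1 + 2*(2209/441)) - 78)² = (-9*(1 + 4418/441) - 78)² = (-9*4859/441 - 78)² = (-4859/49 - 78)² = (-8681/49)² = 75359761/2401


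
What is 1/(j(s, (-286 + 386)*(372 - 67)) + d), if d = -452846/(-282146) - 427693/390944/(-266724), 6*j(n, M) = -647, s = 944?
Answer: -14710266804060288/1562646978079136579 ≈ -0.0094137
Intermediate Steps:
j(n, M) = -647/6 (j(n, M) = (1/6)*(-647) = -647/6)
d = 23610125625364477/14710266804060288 (d = -452846*(-1/282146) - 427693*1/390944*(-1/266724) = 226423/141073 - 427693/390944*(-1/266724) = 226423/141073 + 427693/104274147456 = 23610125625364477/14710266804060288 ≈ 1.6050)
1/(j(s, (-286 + 386)*(372 - 67)) + d) = 1/(-647/6 + 23610125625364477/14710266804060288) = 1/(-1562646978079136579/14710266804060288) = -14710266804060288/1562646978079136579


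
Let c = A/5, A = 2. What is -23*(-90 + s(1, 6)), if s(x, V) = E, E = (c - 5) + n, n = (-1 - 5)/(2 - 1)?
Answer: 11569/5 ≈ 2313.8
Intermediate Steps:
c = ⅖ (c = 2/5 = 2*(⅕) = ⅖ ≈ 0.40000)
n = -6 (n = -6/1 = -6*1 = -6)
E = -53/5 (E = (⅖ - 5) - 6 = -23/5 - 6 = -53/5 ≈ -10.600)
s(x, V) = -53/5
-23*(-90 + s(1, 6)) = -23*(-90 - 53/5) = -23*(-503/5) = 11569/5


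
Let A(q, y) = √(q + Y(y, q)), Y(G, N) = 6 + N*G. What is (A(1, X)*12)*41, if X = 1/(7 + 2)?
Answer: 1312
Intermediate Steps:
X = ⅑ (X = 1/9 = ⅑ ≈ 0.11111)
Y(G, N) = 6 + G*N
A(q, y) = √(6 + q + q*y) (A(q, y) = √(q + (6 + y*q)) = √(q + (6 + q*y)) = √(6 + q + q*y))
(A(1, X)*12)*41 = (√(6 + 1 + 1*(⅑))*12)*41 = (√(6 + 1 + ⅑)*12)*41 = (√(64/9)*12)*41 = ((8/3)*12)*41 = 32*41 = 1312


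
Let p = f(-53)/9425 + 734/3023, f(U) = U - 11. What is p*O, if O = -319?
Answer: -73969258/982475 ≈ -75.289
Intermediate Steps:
f(U) = -11 + U
p = 6724478/28491775 (p = (-11 - 53)/9425 + 734/3023 = -64*1/9425 + 734*(1/3023) = -64/9425 + 734/3023 = 6724478/28491775 ≈ 0.23601)
p*O = (6724478/28491775)*(-319) = -73969258/982475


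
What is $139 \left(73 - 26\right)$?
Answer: $6533$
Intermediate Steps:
$139 \left(73 - 26\right) = 139 \cdot 47 = 6533$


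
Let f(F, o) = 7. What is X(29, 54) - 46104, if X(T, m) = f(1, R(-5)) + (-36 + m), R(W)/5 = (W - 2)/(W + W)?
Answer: -46079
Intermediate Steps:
R(W) = 5*(-2 + W)/(2*W) (R(W) = 5*((W - 2)/(W + W)) = 5*((-2 + W)/((2*W))) = 5*((-2 + W)*(1/(2*W))) = 5*((-2 + W)/(2*W)) = 5*(-2 + W)/(2*W))
X(T, m) = -29 + m (X(T, m) = 7 + (-36 + m) = -29 + m)
X(29, 54) - 46104 = (-29 + 54) - 46104 = 25 - 46104 = -46079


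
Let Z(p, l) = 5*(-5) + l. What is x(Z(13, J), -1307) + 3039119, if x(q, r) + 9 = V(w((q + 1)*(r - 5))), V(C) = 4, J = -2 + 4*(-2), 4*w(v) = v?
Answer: 3039114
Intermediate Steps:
w(v) = v/4
J = -10 (J = -2 - 8 = -10)
Z(p, l) = -25 + l
x(q, r) = -5 (x(q, r) = -9 + 4 = -5)
x(Z(13, J), -1307) + 3039119 = -5 + 3039119 = 3039114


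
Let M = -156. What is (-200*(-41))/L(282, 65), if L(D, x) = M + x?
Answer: -8200/91 ≈ -90.110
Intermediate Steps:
L(D, x) = -156 + x
(-200*(-41))/L(282, 65) = (-200*(-41))/(-156 + 65) = 8200/(-91) = 8200*(-1/91) = -8200/91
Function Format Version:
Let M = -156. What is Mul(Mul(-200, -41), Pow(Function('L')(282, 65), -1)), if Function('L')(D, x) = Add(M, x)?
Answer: Rational(-8200, 91) ≈ -90.110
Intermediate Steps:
Function('L')(D, x) = Add(-156, x)
Mul(Mul(-200, -41), Pow(Function('L')(282, 65), -1)) = Mul(Mul(-200, -41), Pow(Add(-156, 65), -1)) = Mul(8200, Pow(-91, -1)) = Mul(8200, Rational(-1, 91)) = Rational(-8200, 91)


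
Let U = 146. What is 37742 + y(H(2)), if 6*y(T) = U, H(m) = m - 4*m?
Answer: 113299/3 ≈ 37766.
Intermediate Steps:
H(m) = -3*m
y(T) = 73/3 (y(T) = (⅙)*146 = 73/3)
37742 + y(H(2)) = 37742 + 73/3 = 113299/3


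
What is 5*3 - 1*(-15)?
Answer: 30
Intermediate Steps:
5*3 - 1*(-15) = 15 + 15 = 30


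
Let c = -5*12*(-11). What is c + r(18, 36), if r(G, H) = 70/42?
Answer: 1985/3 ≈ 661.67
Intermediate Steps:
r(G, H) = 5/3 (r(G, H) = 70*(1/42) = 5/3)
c = 660 (c = -60*(-11) = 660)
c + r(18, 36) = 660 + 5/3 = 1985/3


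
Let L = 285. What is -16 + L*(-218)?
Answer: -62146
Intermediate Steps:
-16 + L*(-218) = -16 + 285*(-218) = -16 - 62130 = -62146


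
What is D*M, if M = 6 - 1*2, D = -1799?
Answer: -7196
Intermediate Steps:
M = 4 (M = 6 - 2 = 4)
D*M = -1799*4 = -7196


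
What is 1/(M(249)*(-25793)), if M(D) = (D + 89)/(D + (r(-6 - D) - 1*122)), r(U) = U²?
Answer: -32576/4359017 ≈ -0.0074732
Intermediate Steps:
M(D) = (89 + D)/(-122 + D + (-6 - D)²) (M(D) = (D + 89)/(D + ((-6 - D)² - 1*122)) = (89 + D)/(D + ((-6 - D)² - 122)) = (89 + D)/(D + (-122 + (-6 - D)²)) = (89 + D)/(-122 + D + (-6 - D)²))
1/(M(249)*(-25793)) = 1/(((89 + 249)/(-122 + 249 + (6 + 249)²))*(-25793)) = -1/25793/(338/(-122 + 249 + 255²)) = -1/25793/(338/(-122 + 249 + 65025)) = -1/25793/(338/65152) = -1/25793/((1/65152)*338) = -1/25793/(169/32576) = (32576/169)*(-1/25793) = -32576/4359017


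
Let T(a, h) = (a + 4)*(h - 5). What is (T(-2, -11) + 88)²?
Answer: 3136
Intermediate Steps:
T(a, h) = (-5 + h)*(4 + a) (T(a, h) = (4 + a)*(-5 + h) = (-5 + h)*(4 + a))
(T(-2, -11) + 88)² = ((-20 - 5*(-2) + 4*(-11) - 2*(-11)) + 88)² = ((-20 + 10 - 44 + 22) + 88)² = (-32 + 88)² = 56² = 3136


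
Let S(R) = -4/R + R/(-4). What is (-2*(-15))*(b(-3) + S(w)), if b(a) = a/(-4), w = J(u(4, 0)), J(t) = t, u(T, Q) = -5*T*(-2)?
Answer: -561/2 ≈ -280.50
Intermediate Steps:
u(T, Q) = 10*T
w = 40 (w = 10*4 = 40)
b(a) = -a/4 (b(a) = a*(-¼) = -a/4)
S(R) = -4/R - R/4 (S(R) = -4/R + R*(-¼) = -4/R - R/4)
(-2*(-15))*(b(-3) + S(w)) = (-2*(-15))*(-¼*(-3) + (-4/40 - ¼*40)) = 30*(¾ + (-4*1/40 - 10)) = 30*(¾ + (-⅒ - 10)) = 30*(¾ - 101/10) = 30*(-187/20) = -561/2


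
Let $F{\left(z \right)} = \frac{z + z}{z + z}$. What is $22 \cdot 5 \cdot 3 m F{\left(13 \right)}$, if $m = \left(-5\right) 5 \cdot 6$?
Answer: $-49500$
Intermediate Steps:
$m = -150$ ($m = \left(-25\right) 6 = -150$)
$F{\left(z \right)} = 1$ ($F{\left(z \right)} = \frac{2 z}{2 z} = 2 z \frac{1}{2 z} = 1$)
$22 \cdot 5 \cdot 3 m F{\left(13 \right)} = 22 \cdot 5 \cdot 3 \left(-150\right) 1 = 22 \cdot 15 \left(-150\right) 1 = 22 \left(-2250\right) 1 = \left(-49500\right) 1 = -49500$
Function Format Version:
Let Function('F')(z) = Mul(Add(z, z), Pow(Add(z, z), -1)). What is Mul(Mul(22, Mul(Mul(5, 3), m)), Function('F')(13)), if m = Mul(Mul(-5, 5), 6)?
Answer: -49500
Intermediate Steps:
m = -150 (m = Mul(-25, 6) = -150)
Function('F')(z) = 1 (Function('F')(z) = Mul(Mul(2, z), Pow(Mul(2, z), -1)) = Mul(Mul(2, z), Mul(Rational(1, 2), Pow(z, -1))) = 1)
Mul(Mul(22, Mul(Mul(5, 3), m)), Function('F')(13)) = Mul(Mul(22, Mul(Mul(5, 3), -150)), 1) = Mul(Mul(22, Mul(15, -150)), 1) = Mul(Mul(22, -2250), 1) = Mul(-49500, 1) = -49500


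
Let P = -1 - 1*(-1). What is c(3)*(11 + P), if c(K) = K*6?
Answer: 198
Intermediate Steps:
c(K) = 6*K
P = 0 (P = -1 + 1 = 0)
c(3)*(11 + P) = (6*3)*(11 + 0) = 18*11 = 198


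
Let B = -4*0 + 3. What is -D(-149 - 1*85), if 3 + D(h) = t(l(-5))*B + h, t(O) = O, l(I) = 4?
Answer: 225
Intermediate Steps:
B = 3 (B = 0 + 3 = 3)
D(h) = 9 + h (D(h) = -3 + (4*3 + h) = -3 + (12 + h) = 9 + h)
-D(-149 - 1*85) = -(9 + (-149 - 1*85)) = -(9 + (-149 - 85)) = -(9 - 234) = -1*(-225) = 225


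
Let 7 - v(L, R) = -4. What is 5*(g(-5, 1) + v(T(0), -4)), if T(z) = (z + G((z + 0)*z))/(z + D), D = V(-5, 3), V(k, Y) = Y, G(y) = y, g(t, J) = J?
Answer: 60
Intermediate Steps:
D = 3
T(z) = (z + z²)/(3 + z) (T(z) = (z + (z + 0)*z)/(z + 3) = (z + z*z)/(3 + z) = (z + z²)/(3 + z))
v(L, R) = 11 (v(L, R) = 7 - 1*(-4) = 7 + 4 = 11)
5*(g(-5, 1) + v(T(0), -4)) = 5*(1 + 11) = 5*12 = 60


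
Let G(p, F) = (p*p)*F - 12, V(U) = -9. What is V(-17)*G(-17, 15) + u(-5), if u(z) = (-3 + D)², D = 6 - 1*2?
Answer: -38906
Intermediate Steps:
D = 4 (D = 6 - 2 = 4)
G(p, F) = -12 + F*p² (G(p, F) = p²*F - 12 = F*p² - 12 = -12 + F*p²)
u(z) = 1 (u(z) = (-3 + 4)² = 1² = 1)
V(-17)*G(-17, 15) + u(-5) = -9*(-12 + 15*(-17)²) + 1 = -9*(-12 + 15*289) + 1 = -9*(-12 + 4335) + 1 = -9*4323 + 1 = -38907 + 1 = -38906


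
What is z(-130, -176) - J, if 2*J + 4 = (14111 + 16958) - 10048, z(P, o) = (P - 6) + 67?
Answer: -21155/2 ≈ -10578.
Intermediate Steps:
z(P, o) = 61 + P (z(P, o) = (-6 + P) + 67 = 61 + P)
J = 21017/2 (J = -2 + ((14111 + 16958) - 10048)/2 = -2 + (31069 - 10048)/2 = -2 + (½)*21021 = -2 + 21021/2 = 21017/2 ≈ 10509.)
z(-130, -176) - J = (61 - 130) - 1*21017/2 = -69 - 21017/2 = -21155/2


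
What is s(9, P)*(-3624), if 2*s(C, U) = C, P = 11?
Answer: -16308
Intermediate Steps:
s(C, U) = C/2
s(9, P)*(-3624) = ((1/2)*9)*(-3624) = (9/2)*(-3624) = -16308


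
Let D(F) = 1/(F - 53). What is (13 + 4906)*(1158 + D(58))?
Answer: 28485929/5 ≈ 5.6972e+6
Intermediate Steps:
D(F) = 1/(-53 + F)
(13 + 4906)*(1158 + D(58)) = (13 + 4906)*(1158 + 1/(-53 + 58)) = 4919*(1158 + 1/5) = 4919*(1158 + ⅕) = 4919*(5791/5) = 28485929/5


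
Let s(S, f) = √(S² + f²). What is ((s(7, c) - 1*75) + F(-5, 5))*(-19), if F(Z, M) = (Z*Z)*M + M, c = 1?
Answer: -1045 - 95*√2 ≈ -1179.3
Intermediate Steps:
F(Z, M) = M + M*Z² (F(Z, M) = Z²*M + M = M*Z² + M = M + M*Z²)
((s(7, c) - 1*75) + F(-5, 5))*(-19) = ((√(7² + 1²) - 1*75) + 5*(1 + (-5)²))*(-19) = ((√(49 + 1) - 75) + 5*(1 + 25))*(-19) = ((√50 - 75) + 5*26)*(-19) = ((5*√2 - 75) + 130)*(-19) = ((-75 + 5*√2) + 130)*(-19) = (55 + 5*√2)*(-19) = -1045 - 95*√2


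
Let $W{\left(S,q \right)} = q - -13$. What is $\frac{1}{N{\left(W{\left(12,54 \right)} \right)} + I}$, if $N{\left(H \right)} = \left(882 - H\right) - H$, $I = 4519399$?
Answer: $\frac{1}{4520147} \approx 2.2123 \cdot 10^{-7}$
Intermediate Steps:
$W{\left(S,q \right)} = 13 + q$ ($W{\left(S,q \right)} = q + 13 = 13 + q$)
$N{\left(H \right)} = 882 - 2 H$
$\frac{1}{N{\left(W{\left(12,54 \right)} \right)} + I} = \frac{1}{\left(882 - 2 \left(13 + 54\right)\right) + 4519399} = \frac{1}{\left(882 - 134\right) + 4519399} = \frac{1}{748 + 4519399} = \frac{1}{4520147}$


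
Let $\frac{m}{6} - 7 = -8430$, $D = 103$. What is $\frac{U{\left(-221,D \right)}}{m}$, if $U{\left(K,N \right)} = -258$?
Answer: $\frac{43}{8423} \approx 0.0051051$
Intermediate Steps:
$m = -50538$ ($m = 42 + 6 \left(-8430\right) = 42 - 50580 = -50538$)
$\frac{U{\left(-221,D \right)}}{m} = - \frac{258}{-50538} = \left(-258\right) \left(- \frac{1}{50538}\right) = \frac{43}{8423}$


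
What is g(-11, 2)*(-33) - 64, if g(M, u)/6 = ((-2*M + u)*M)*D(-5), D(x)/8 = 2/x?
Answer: -836672/5 ≈ -1.6733e+5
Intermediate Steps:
D(x) = 16/x (D(x) = 8*(2/x) = 16/x)
g(M, u) = -96*M*(u - 2*M)/5 (g(M, u) = 6*(((-2*M + u)*M)*(16/(-5))) = 6*(((u - 2*M)*M)*(16*(-1/5))) = 6*((M*(u - 2*M))*(-16/5)) = 6*(-16*M*(u - 2*M)/5) = -96*M*(u - 2*M)/5)
g(-11, 2)*(-33) - 64 = ((96/5)*(-11)*(-1*2 + 2*(-11)))*(-33) - 64 = ((96/5)*(-11)*(-2 - 22))*(-33) - 64 = ((96/5)*(-11)*(-24))*(-33) - 64 = (25344/5)*(-33) - 64 = -836352/5 - 64 = -836672/5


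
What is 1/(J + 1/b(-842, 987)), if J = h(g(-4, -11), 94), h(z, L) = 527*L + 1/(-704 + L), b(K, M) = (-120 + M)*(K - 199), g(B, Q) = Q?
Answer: 550553670/27273326801303 ≈ 2.0187e-5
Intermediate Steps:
b(K, M) = (-199 + K)*(-120 + M) (b(K, M) = (-120 + M)*(-199 + K) = (-199 + K)*(-120 + M))
h(z, L) = 1/(-704 + L) + 527*L
J = 30218179/610 (J = (1 - 371008*94 + 527*94²)/(-704 + 94) = (1 - 34874752 + 527*8836)/(-610) = -(1 - 34874752 + 4656572)/610 = -1/610*(-30218179) = 30218179/610 ≈ 49538.)
1/(J + 1/b(-842, 987)) = 1/(30218179/610 + 1/(23880 - 199*987 - 120*(-842) - 842*987)) = 1/(30218179/610 + 1/(23880 - 196413 + 101040 - 831054)) = 1/(30218179/610 + 1/(-902547)) = 1/(30218179/610 - 1/902547) = 1/(27273326801303/550553670) = 550553670/27273326801303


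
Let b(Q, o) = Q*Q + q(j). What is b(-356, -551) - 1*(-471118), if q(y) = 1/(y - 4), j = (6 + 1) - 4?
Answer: 597853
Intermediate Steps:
j = 3 (j = 7 - 4 = 3)
q(y) = 1/(-4 + y)
b(Q, o) = -1 + Q² (b(Q, o) = Q*Q + 1/(-4 + 3) = Q² + 1/(-1) = Q² - 1 = -1 + Q²)
b(-356, -551) - 1*(-471118) = (-1 + (-356)²) - 1*(-471118) = (-1 + 126736) + 471118 = 126735 + 471118 = 597853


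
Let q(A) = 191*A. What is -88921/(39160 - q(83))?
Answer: -88921/23307 ≈ -3.8152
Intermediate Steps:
-88921/(39160 - q(83)) = -88921/(39160 - 191*83) = -88921/(39160 - 1*15853) = -88921/(39160 - 15853) = -88921/23307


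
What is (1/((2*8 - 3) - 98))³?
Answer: -1/614125 ≈ -1.6283e-6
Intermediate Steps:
(1/((2*8 - 3) - 98))³ = (1/((16 - 3) - 98))³ = (1/(13 - 98))³ = (1/(-85))³ = (-1/85)³ = -1/614125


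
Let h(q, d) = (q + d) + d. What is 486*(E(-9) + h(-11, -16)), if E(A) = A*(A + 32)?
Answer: -121500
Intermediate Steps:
h(q, d) = q + 2*d (h(q, d) = (d + q) + d = q + 2*d)
E(A) = A*(32 + A)
486*(E(-9) + h(-11, -16)) = 486*(-9*(32 - 9) + (-11 + 2*(-16))) = 486*(-9*23 + (-11 - 32)) = 486*(-207 - 43) = 486*(-250) = -121500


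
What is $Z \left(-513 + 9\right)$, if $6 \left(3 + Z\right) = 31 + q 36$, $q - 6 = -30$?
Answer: $71484$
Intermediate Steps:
$q = -24$ ($q = 6 - 30 = -24$)
$Z = - \frac{851}{6}$ ($Z = -3 + \frac{31 - 864}{6} = -3 + \frac{1}{6} \left(-833\right) = -3 - \frac{833}{6} = - \frac{851}{6} \approx -141.83$)
$Z \left(-513 + 9\right) = - \frac{851 \left(-513 + 9\right)}{6} = \left(- \frac{851}{6}\right) \left(-504\right) = 71484$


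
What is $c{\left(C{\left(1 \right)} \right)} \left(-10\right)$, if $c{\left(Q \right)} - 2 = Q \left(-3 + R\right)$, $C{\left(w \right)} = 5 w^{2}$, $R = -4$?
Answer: $330$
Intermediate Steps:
$c{\left(Q \right)} = 2 - 7 Q$ ($c{\left(Q \right)} = 2 + Q \left(-3 - 4\right) = 2 + Q \left(-7\right) = 2 - 7 Q$)
$c{\left(C{\left(1 \right)} \right)} \left(-10\right) = \left(2 - 7 \cdot 5 \cdot 1^{2}\right) \left(-10\right) = \left(2 - 7 \cdot 5 \cdot 1\right) \left(-10\right) = \left(2 - 35\right) \left(-10\right) = \left(-33\right) \left(-10\right) = 330$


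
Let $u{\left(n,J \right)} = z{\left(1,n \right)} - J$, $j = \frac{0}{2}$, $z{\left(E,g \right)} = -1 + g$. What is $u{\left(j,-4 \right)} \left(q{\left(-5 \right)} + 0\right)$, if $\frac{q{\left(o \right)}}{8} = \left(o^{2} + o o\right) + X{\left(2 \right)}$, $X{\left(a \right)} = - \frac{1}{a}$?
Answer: $1188$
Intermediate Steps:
$j = 0$ ($j = 0 \cdot \frac{1}{2} = 0$)
$u{\left(n,J \right)} = -1 + n - J$ ($u{\left(n,J \right)} = \left(-1 + n\right) - J = -1 + n - J$)
$q{\left(o \right)} = -4 + 16 o^{2}$ ($q{\left(o \right)} = 8 \left(\left(o^{2} + o o\right) - \frac{1}{2}\right) = 8 \left(\left(o^{2} + o^{2}\right) - \frac{1}{2}\right) = 8 \left(2 o^{2} - \frac{1}{2}\right) = 8 \left(- \frac{1}{2} + 2 o^{2}\right) = -4 + 16 o^{2}$)
$u{\left(j,-4 \right)} \left(q{\left(-5 \right)} + 0\right) = \left(-1 + 0 - -4\right) \left(\left(-4 + 16 \left(-5\right)^{2}\right) + 0\right) = \left(-1 + 0 + 4\right) \left(\left(-4 + 16 \cdot 25\right) + 0\right) = 3 \left(\left(-4 + 400\right) + 0\right) = 3 \left(396 + 0\right) = 3 \cdot 396 = 1188$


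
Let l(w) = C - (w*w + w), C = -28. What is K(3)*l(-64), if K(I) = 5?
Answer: -20300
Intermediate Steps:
l(w) = -28 - w - w**2 (l(w) = -28 - (w*w + w) = -28 - (w**2 + w) = -28 - (w + w**2) = -28 + (-w - w**2) = -28 - w - w**2)
K(3)*l(-64) = 5*(-28 - 1*(-64) - 1*(-64)**2) = 5*(-28 + 64 - 1*4096) = 5*(-28 + 64 - 4096) = 5*(-4060) = -20300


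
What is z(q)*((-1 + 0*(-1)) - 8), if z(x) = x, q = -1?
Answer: 9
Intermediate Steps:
z(q)*((-1 + 0*(-1)) - 8) = -((-1 + 0*(-1)) - 8) = -((-1 + 0) - 8) = -(-1 - 8) = -1*(-9) = 9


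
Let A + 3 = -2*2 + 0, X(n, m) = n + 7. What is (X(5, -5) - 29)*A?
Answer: 119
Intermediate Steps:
X(n, m) = 7 + n
A = -7 (A = -3 + (-2*2 + 0) = -3 + (-4 + 0) = -3 - 4 = -7)
(X(5, -5) - 29)*A = ((7 + 5) - 29)*(-7) = (12 - 29)*(-7) = -17*(-7) = 119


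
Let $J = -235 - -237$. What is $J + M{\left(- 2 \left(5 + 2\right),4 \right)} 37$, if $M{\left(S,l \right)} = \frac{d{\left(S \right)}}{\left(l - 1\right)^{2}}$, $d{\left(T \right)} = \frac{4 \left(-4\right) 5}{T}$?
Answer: $\frac{1606}{63} \approx 25.492$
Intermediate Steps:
$d{\left(T \right)} = - \frac{80}{T}$ ($d{\left(T \right)} = \frac{\left(-16\right) 5}{T} = - \frac{80}{T}$)
$J = 2$ ($J = -235 + 237 = 2$)
$M{\left(S,l \right)} = - \frac{80}{S \left(-1 + l\right)^{2}}$ ($M{\left(S,l \right)} = \frac{\left(-80\right) \frac{1}{S}}{\left(l - 1\right)^{2}} = \frac{\left(-80\right) \frac{1}{S}}{\left(-1 + l\right)^{2}} = - \frac{80}{S \left(-1 + l\right)^{2}}$)
$J + M{\left(- 2 \left(5 + 2\right),4 \right)} 37 = 2 + - \frac{80}{- 2 \left(5 + 2\right) \left(-1 + 4\right)^{2}} \cdot 37 = 2 + - \frac{80}{\left(-2\right) 7 \cdot 9} \cdot 37 = 2 + \left(-80\right) \frac{1}{-14} \cdot \frac{1}{9} \cdot 37 = 2 + \left(-80\right) \left(- \frac{1}{14}\right) \frac{1}{9} \cdot 37 = 2 + \frac{40}{63} \cdot 37 = 2 + \frac{1480}{63} = \frac{1606}{63}$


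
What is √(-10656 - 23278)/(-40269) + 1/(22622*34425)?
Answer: 1/778762350 - 19*I*√94/40269 ≈ 1.2841e-9 - 0.0045745*I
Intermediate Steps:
√(-10656 - 23278)/(-40269) + 1/(22622*34425) = √(-33934)*(-1/40269) + (1/22622)*(1/34425) = (19*I*√94)*(-1/40269) + 1/778762350 = -19*I*√94/40269 + 1/778762350 = 1/778762350 - 19*I*√94/40269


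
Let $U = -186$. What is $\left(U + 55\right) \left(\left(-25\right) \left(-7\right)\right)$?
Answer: $-22925$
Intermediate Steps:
$\left(U + 55\right) \left(\left(-25\right) \left(-7\right)\right) = \left(-186 + 55\right) \left(\left(-25\right) \left(-7\right)\right) = \left(-131\right) 175 = -22925$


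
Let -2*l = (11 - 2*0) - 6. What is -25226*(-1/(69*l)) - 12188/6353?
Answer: -324726416/2191785 ≈ -148.16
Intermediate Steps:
l = -5/2 (l = -((11 - 2*0) - 6)/2 = -((11 + 0) - 6)/2 = -(11 - 6)/2 = -1/2*5 = -5/2 ≈ -2.5000)
-25226*(-1/(69*l)) - 12188/6353 = -25226/((-5/2*(-69))) - 12188/6353 = -25226/345/2 - 12188*1/6353 = -25226*2/345 - 12188/6353 = -50452/345 - 12188/6353 = -324726416/2191785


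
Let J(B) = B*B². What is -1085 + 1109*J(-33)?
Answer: -39855218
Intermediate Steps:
J(B) = B³
-1085 + 1109*J(-33) = -1085 + 1109*(-33)³ = -1085 + 1109*(-35937) = -1085 - 39854133 = -39855218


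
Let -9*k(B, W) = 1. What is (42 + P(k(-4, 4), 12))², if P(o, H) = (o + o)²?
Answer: 11600836/6561 ≈ 1768.2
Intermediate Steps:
k(B, W) = -⅑ (k(B, W) = -⅑*1 = -⅑)
P(o, H) = 4*o² (P(o, H) = (2*o)² = 4*o²)
(42 + P(k(-4, 4), 12))² = (42 + 4*(-⅑)²)² = (42 + 4*(1/81))² = (42 + 4/81)² = (3406/81)² = 11600836/6561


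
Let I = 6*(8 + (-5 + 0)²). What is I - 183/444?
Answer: 29243/148 ≈ 197.59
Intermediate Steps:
I = 198 (I = 6*(8 + (-5)²) = 6*(8 + 25) = 6*33 = 198)
I - 183/444 = 198 - 183/444 = 198 - 183*1/444 = 198 - 61/148 = 29243/148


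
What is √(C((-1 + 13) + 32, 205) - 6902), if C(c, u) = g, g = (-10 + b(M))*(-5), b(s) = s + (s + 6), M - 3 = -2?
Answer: 2*I*√1723 ≈ 83.018*I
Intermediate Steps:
M = 1 (M = 3 - 2 = 1)
b(s) = 6 + 2*s (b(s) = s + (6 + s) = 6 + 2*s)
g = 10 (g = (-10 + (6 + 2*1))*(-5) = (-10 + (6 + 2))*(-5) = (-10 + 8)*(-5) = -2*(-5) = 10)
C(c, u) = 10
√(C((-1 + 13) + 32, 205) - 6902) = √(10 - 6902) = √(-6892) = 2*I*√1723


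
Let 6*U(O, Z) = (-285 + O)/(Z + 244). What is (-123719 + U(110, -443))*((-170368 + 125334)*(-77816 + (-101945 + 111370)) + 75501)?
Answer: -151659312238697415/398 ≈ -3.8105e+14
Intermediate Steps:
U(O, Z) = (-285 + O)/(6*(244 + Z)) (U(O, Z) = ((-285 + O)/(Z + 244))/6 = ((-285 + O)/(244 + Z))/6 = (-285 + O)/(6*(244 + Z)))
(-123719 + U(110, -443))*((-170368 + 125334)*(-77816 + (-101945 + 111370)) + 75501) = (-123719 + (-285 + 110)/(6*(244 - 443)))*((-170368 + 125334)*(-77816 + (-101945 + 111370)) + 75501) = (-123719 + (⅙)*(-175)/(-199))*(-45034*(-77816 + 9425) + 75501) = (-123719 + (⅙)*(-1/199)*(-175))*(-45034*(-68391) + 75501) = (-123719 + 175/1194)*(3079920294 + 75501) = -147720311/1194*3079995795 = -151659312238697415/398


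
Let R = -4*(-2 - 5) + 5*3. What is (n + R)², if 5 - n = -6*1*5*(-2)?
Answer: 144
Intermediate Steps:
R = 43 (R = -4*(-7) + 15 = 28 + 15 = 43)
n = -55 (n = 5 - (-6*1*5)*(-2) = 5 - (-6*5)*(-2) = 5 - (-1*30)*(-2) = 5 - (-30)*(-2) = 5 - 1*60 = 5 - 60 = -55)
(n + R)² = (-55 + 43)² = (-12)² = 144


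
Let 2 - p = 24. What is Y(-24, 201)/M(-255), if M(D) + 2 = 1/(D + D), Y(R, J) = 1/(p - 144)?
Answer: 255/84743 ≈ 0.0030091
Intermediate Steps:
p = -22 (p = 2 - 1*24 = 2 - 24 = -22)
Y(R, J) = -1/166 (Y(R, J) = 1/(-22 - 144) = 1/(-166) = -1/166)
M(D) = -2 + 1/(2*D) (M(D) = -2 + 1/(D + D) = -2 + 1/(2*D))
Y(-24, 201)/M(-255) = -1/(166*(-2 + (½)/(-255))) = -1/(166*(-2 + (½)*(-1/255))) = -1/(166*(-2 - 1/510)) = -1/(166*(-1021/510)) = -1/166*(-510/1021) = 255/84743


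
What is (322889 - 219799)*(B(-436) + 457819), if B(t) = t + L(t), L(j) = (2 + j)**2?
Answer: 66569233510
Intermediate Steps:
B(t) = t + (2 + t)**2
(322889 - 219799)*(B(-436) + 457819) = (322889 - 219799)*((-436 + (2 - 436)**2) + 457819) = 103090*((-436 + (-434)**2) + 457819) = 103090*((-436 + 188356) + 457819) = 103090*(187920 + 457819) = 103090*645739 = 66569233510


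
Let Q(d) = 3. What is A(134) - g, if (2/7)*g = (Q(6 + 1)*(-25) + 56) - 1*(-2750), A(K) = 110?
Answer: -18897/2 ≈ -9448.5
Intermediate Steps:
g = 19117/2 (g = 7*((3*(-25) + 56) - 1*(-2750))/2 = 7*((-75 + 56) + 2750)/2 = 7*(-19 + 2750)/2 = (7/2)*2731 = 19117/2 ≈ 9558.5)
A(134) - g = 110 - 1*19117/2 = 110 - 19117/2 = -18897/2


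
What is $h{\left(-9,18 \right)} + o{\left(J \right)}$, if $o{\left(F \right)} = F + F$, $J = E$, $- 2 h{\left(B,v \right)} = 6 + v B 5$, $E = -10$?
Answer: $382$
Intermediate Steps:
$h{\left(B,v \right)} = -3 - \frac{5 B v}{2}$ ($h{\left(B,v \right)} = - \frac{6 + v B 5}{2} = - \frac{6 + B v 5}{2} = - \frac{6 + 5 B v}{2} = -3 - \frac{5 B v}{2}$)
$J = -10$
$o{\left(F \right)} = 2 F$
$h{\left(-9,18 \right)} + o{\left(J \right)} = \left(-3 - \left(- \frac{45}{2}\right) 18\right) + 2 \left(-10\right) = \left(-3 + 405\right) - 20 = 402 - 20 = 382$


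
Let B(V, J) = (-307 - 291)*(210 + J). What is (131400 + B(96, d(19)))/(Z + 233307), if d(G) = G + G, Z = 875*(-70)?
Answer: -16904/172057 ≈ -0.098246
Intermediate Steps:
Z = -61250
d(G) = 2*G
B(V, J) = -125580 - 598*J (B(V, J) = -598*(210 + J) = -125580 - 598*J)
(131400 + B(96, d(19)))/(Z + 233307) = (131400 + (-125580 - 1196*19))/(-61250 + 233307) = (131400 + (-125580 - 598*38))/172057 = (131400 + (-125580 - 22724))*(1/172057) = (131400 - 148304)*(1/172057) = -16904*1/172057 = -16904/172057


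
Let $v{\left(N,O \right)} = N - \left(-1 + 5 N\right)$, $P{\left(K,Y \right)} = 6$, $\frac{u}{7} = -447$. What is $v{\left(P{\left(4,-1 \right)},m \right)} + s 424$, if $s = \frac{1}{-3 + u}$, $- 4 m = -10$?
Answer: $- \frac{18115}{783} \approx -23.135$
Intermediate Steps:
$u = -3129$ ($u = 7 \left(-447\right) = -3129$)
$m = \frac{5}{2}$ ($m = \left(- \frac{1}{4}\right) \left(-10\right) = \frac{5}{2} \approx 2.5$)
$v{\left(N,O \right)} = 1 - 4 N$
$s = - \frac{1}{3132}$ ($s = \frac{1}{-3 - 3129} = \frac{1}{-3132} = - \frac{1}{3132} \approx -0.00031928$)
$v{\left(P{\left(4,-1 \right)},m \right)} + s 424 = \left(1 - 24\right) - \frac{106}{783} = -23 - \frac{106}{783} = - \frac{18115}{783}$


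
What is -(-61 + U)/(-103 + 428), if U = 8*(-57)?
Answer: 517/325 ≈ 1.5908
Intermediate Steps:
U = -456
-(-61 + U)/(-103 + 428) = -(-61 - 456)/(-103 + 428) = -(-517)/325 = -1*(-517/325) = 517/325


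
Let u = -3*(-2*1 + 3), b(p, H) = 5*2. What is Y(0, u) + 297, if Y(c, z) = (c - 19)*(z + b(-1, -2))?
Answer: 164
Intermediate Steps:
b(p, H) = 10
u = -3 (u = -3*(-2 + 3) = -3*1 = -3)
Y(c, z) = (-19 + c)*(10 + z) (Y(c, z) = (c - 19)*(z + 10) = (-19 + c)*(10 + z))
Y(0, u) + 297 = (-190 - 19*(-3) + 10*0 + 0*(-3)) + 297 = (-190 + 57 + 0 + 0) + 297 = -133 + 297 = 164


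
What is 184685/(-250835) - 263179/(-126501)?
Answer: 8530333456/6346175667 ≈ 1.3442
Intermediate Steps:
184685/(-250835) - 263179/(-126501) = 184685*(-1/250835) - 263179*(-1/126501) = -36937/50167 + 263179/126501 = 8530333456/6346175667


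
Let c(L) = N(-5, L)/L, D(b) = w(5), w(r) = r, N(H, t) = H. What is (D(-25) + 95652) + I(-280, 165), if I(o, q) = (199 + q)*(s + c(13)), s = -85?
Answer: 64577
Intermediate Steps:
D(b) = 5
c(L) = -5/L
I(o, q) = -220890/13 - 1110*q/13 (I(o, q) = (199 + q)*(-85 - 5/13) = (199 + q)*(-1110/13) = -220890/13 - 1110*q/13)
(D(-25) + 95652) + I(-280, 165) = (5 + 95652) + (-220890/13 - 1110/13*165) = 95657 + (-220890/13 - 183150/13) = 95657 - 31080 = 64577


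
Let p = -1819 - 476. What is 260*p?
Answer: -596700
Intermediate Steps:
p = -2295
260*p = 260*(-2295) = -596700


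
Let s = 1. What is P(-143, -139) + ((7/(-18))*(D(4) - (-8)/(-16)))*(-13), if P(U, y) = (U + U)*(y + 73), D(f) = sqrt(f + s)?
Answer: 679445/36 + 91*sqrt(5)/18 ≈ 18885.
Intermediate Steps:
D(f) = sqrt(1 + f) (D(f) = sqrt(f + 1) = sqrt(1 + f))
P(U, y) = 2*U*(73 + y) (P(U, y) = (2*U)*(73 + y) = 2*U*(73 + y))
P(-143, -139) + ((7/(-18))*(D(4) - (-8)/(-16)))*(-13) = 2*(-143)*(73 - 139) + ((7/(-18))*(sqrt(1 + 4) - (-8)/(-16)))*(-13) = 2*(-143)*(-66) + ((7*(-1/18))*(sqrt(5) - (-8)*(-1)/16))*(-13) = 18876 - 7*(sqrt(5) - 1*1/2)/18*(-13) = 18876 - 7*(sqrt(5) - 1/2)/18*(-13) = 18876 - 7*(-1/2 + sqrt(5))/18*(-13) = 18876 + (7/36 - 7*sqrt(5)/18)*(-13) = 18876 + (-91/36 + 91*sqrt(5)/18) = 679445/36 + 91*sqrt(5)/18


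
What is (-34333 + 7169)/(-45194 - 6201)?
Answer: 27164/51395 ≈ 0.52853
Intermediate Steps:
(-34333 + 7169)/(-45194 - 6201) = -27164/(-51395) = -27164*(-1/51395) = 27164/51395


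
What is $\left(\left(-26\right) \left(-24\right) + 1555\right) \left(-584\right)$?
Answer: $-1272536$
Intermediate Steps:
$\left(\left(-26\right) \left(-24\right) + 1555\right) \left(-584\right) = \left(624 + 1555\right) \left(-584\right) = 2179 \left(-584\right) = -1272536$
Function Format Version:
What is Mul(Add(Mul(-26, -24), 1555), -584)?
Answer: -1272536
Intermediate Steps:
Mul(Add(Mul(-26, -24), 1555), -584) = Mul(Add(624, 1555), -584) = Mul(2179, -584) = -1272536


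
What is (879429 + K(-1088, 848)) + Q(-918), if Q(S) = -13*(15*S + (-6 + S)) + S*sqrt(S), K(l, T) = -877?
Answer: 1069574 - 2754*I*sqrt(102) ≈ 1.0696e+6 - 27814.0*I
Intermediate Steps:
Q(S) = 78 + S**(3/2) - 208*S (Q(S) = -13*(-6 + 16*S) + S**(3/2) = (78 - 208*S) + S**(3/2) = 78 + S**(3/2) - 208*S)
(879429 + K(-1088, 848)) + Q(-918) = (879429 - 877) + (78 + (-918)**(3/2) - 208*(-918)) = 878552 + (78 - 2754*I*sqrt(102) + 190944) = 878552 + (191022 - 2754*I*sqrt(102)) = 1069574 - 2754*I*sqrt(102)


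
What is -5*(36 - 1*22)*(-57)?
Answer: 3990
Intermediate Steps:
-5*(36 - 1*22)*(-57) = -5*(36 - 22)*(-57) = -5*14*(-57) = -70*(-57) = 3990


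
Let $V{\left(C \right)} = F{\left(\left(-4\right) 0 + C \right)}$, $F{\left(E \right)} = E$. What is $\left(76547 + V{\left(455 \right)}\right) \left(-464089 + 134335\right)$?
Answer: $-25391717508$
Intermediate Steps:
$V{\left(C \right)} = C$ ($V{\left(C \right)} = \left(-4\right) 0 + C = 0 + C = C$)
$\left(76547 + V{\left(455 \right)}\right) \left(-464089 + 134335\right) = \left(76547 + 455\right) \left(-464089 + 134335\right) = 77002 \left(-329754\right) = -25391717508$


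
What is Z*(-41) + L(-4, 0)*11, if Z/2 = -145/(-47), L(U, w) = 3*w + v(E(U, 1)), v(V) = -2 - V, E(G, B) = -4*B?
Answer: -10856/47 ≈ -230.98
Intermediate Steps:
L(U, w) = 2 + 3*w (L(U, w) = 3*w + (-2 - (-4)) = 3*w + (-2 - 1*(-4)) = 3*w + (-2 + 4) = 3*w + 2 = 2 + 3*w)
Z = 290/47 (Z = 2*(-145/(-47)) = 2*(-145*(-1/47)) = 2*(145/47) = 290/47 ≈ 6.1702)
Z*(-41) + L(-4, 0)*11 = (290/47)*(-41) + (2 + 3*0)*11 = -11890/47 + (2 + 0)*11 = -11890/47 + 2*11 = -11890/47 + 22 = -10856/47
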